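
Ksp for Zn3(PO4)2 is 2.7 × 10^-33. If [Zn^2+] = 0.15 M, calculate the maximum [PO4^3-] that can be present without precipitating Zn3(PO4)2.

Zn3(PO4)2(s) ⇌ 3 Zn^2+(aq) + 2 PO4^3-(aq)
Ksp = [Zn^2+]^3[PO4^3-]^2
Precipitation begins when Q = Ksp. With [Zn^2+] = 0.15 M:
2.7 × 10^-33 = (0.15)^3 × [PO4^3-]^2
[PO4^3-] = (2.7 × 10^-33 / 3.38 × 10^-3)^(1/2) = 8.9 × 10^-16 M

8.9e-16 M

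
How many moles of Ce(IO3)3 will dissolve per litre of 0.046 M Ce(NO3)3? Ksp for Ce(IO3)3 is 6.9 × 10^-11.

s ≈ 3.8e-4 M

Ce(IO3)3(s) <=> Ce^3+(aq) + 3 IO3^-(aq)
Ksp = [Ce^3+][IO3^-]^3
If s mol/L dissolves here, [Ce^3+] = 0.046 + s ≈ 0.046, [IO3^-] = 3s (common-ion effect: Ce^3+ is already 0.046 M).
Ksp ≈ 0.046 × (3s)^3
s = 3.8 x 10^-4 M
Check: s = 3.8 × 10^-4 ≪ 0.046, so the approximation is valid.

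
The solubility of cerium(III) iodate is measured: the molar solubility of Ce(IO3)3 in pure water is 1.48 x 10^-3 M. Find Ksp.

Ksp = 1.30e-10

Ce(IO3)3(s) <=> Ce^3+(aq) + 3 IO3^-(aq)
If s mol/L of Ce(IO3)3 dissolves, [Ce^3+] = s and [IO3^-] = 3s.
Ksp = [Ce^3+][IO3^-]^3
Ksp = s(3s)^3 = 27s^4
With s = 1.48 x 10^-3: Ksp = 1.30 × 10^-10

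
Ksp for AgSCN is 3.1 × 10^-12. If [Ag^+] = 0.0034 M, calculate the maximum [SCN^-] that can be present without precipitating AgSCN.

AgSCN(s) ⇌ Ag^+ + SCN^-
Ksp = [Ag^+][SCN^-]
Precipitation begins when Q = Ksp. With [Ag^+] = 0.0034 M:
3.1 × 10^-12 = (0.0034) × [SCN^-]
[SCN^-] = (3.1 × 10^-12 / 3.4 × 10^-3) = 9.1 x 10^-10 M

[SCN^-] ≈ 9.1 x 10^-10 M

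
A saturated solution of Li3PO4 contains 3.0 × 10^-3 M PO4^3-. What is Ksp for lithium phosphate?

Li3PO4(s) ⇌ 3 Li^+(aq) + PO4^3-(aq)
Stoichiometry gives [Li^+] = (3/1)[PO4^3-] = 9.00 × 10^-3 M.
Ksp = [Li^+]^3[PO4^3-]
Ksp = (9.00 × 10^-3)^3 × 3.0 x 10^-3 = 2.2 × 10^-9

Ksp = 2.2 × 10^-9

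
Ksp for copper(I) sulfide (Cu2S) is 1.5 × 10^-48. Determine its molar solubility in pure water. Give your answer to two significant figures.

s = 7.2 × 10^-17 M

Cu2S(s) ⇌ 2 Cu^+ + S^2-
Ksp = [Cu^+]^2[S^2-]
Let s = molar solubility. Then [Cu^+] = 2s and [S^2-] = s.
Ksp = (2s)^2s = 4s^3
s^3 = 1.5 × 10^-48 / 4, so s = 7.2 x 10^-17 M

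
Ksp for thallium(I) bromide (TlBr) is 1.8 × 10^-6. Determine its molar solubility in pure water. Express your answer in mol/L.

s ≈ 1.3 × 10^-3 M

TlBr(s) ⇌ Tl^+(aq) + Br^-(aq)
Ksp = [Tl^+][Br^-]
Let s = molar solubility. Then [Tl^+] = s and [Br^-] = s.
Ksp = s × s = s^2
s = (1.8 × 10^-6)^(1/2) = 1.3 x 10^-3 M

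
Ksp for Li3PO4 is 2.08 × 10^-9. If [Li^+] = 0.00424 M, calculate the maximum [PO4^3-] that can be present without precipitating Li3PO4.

[PO4^3-] = 2.73e-2 M

Li3PO4(s) ⇌ 3 Li^+ + PO4^3-
Ksp = [Li^+]^3[PO4^3-]
Precipitation begins when Q = Ksp. With [Li^+] = 0.00424 M:
2.08 × 10^-9 = (0.00424)^3 × [PO4^3-]
[PO4^3-] = (2.08 × 10^-9 / 7.623 × 10^-8) = 2.73 × 10^-2 M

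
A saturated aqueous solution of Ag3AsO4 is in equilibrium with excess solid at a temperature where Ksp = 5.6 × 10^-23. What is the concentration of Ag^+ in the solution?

3.6 × 10^-6 M

Ag3AsO4(s) <=> 3 Ag^+(aq) + AsO4^3-(aq)
Ksp = [Ag^+]^3[AsO4^3-]
For each mole of Ag3AsO4 that dissolves: [Ag^+] = 3s, [AsO4^3-] = s.
Substituting: Ksp = (3s)^3s = 27s^4
s^4 = 5.6 × 10^-23 / 27, so s = 1.20 × 10^-6 M
[Ag^+] = 3s = 3.6 x 10^-6 M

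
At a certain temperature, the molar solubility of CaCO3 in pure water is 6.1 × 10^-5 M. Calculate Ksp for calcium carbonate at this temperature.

CaCO3(s) <=> Ca^2+(aq) + CO3^2-(aq)
For each mole of CaCO3 that dissolves: [Ca^2+] = s, [CO3^2-] = s.
Ksp = [Ca^2+][CO3^2-]
Ksp = (s)(s) = s^2
Ksp = (6.1 × 10^-5)^2 = 3.7 x 10^-9

Ksp = 3.7e-9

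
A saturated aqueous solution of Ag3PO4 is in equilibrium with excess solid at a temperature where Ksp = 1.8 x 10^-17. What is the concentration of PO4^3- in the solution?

[PO4^3-] ≈ 2.9e-5 M

Ag3PO4(s) ⇌ 3 Ag^+ + PO4^3-
Ksp = [Ag^+]^3[PO4^3-]
For each mole of Ag3PO4 that dissolves: [Ag^+] = 3s, [PO4^3-] = s.
So Ksp = (3s)^3 × s = 27s^4
Solving, s = (1.8 x 10^-17/27)^(1/4) = 2.86 × 10^-5 M
[PO4^3-] = s = 2.9 × 10^-5 M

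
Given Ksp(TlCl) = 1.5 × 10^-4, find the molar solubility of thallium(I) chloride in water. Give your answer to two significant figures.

s ≈ 1.2 × 10^-2 M

TlCl(s) <=> Tl^+ + Cl^-
Ksp = [Tl^+][Cl^-]
With molar solubility s: [Tl^+] = s, [Cl^-] = s.
Ksp = s × s = s^2
s = √(1.5 × 10^-4) = 1.2 × 10^-2 M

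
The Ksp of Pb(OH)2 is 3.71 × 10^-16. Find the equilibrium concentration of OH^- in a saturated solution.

[OH^-] ≈ 9.05 x 10^-6 M

Pb(OH)2(s) ⇌ Pb^2+ + 2 OH^-
Ksp = [Pb^2+][OH^-]^2
For each mole of Pb(OH)2 that dissolves: [Pb^2+] = s, [OH^-] = 2s.
Ksp = s(2s)^2 = 4s^3
s = (3.71 × 10^-16 / 4)^(1/3) = 4.527 × 10^-6 M
[OH^-] = 2s = 9.05 x 10^-6 M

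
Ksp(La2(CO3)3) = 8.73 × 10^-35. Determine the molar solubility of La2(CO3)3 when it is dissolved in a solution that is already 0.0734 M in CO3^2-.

s ≈ 2.35 × 10^-16 M

La2(CO3)3(s) ⇌ 2 La^3+(aq) + 3 CO3^2-(aq)
Ksp = [La^3+]^2[CO3^2-]^3
Let s be the molar solubility in this solution. [La^3+] = 2s, [CO3^2-] = 0.0734 + 3s ≈ 0.0734 (since the CO3^2- already present dominates).
Ksp ≈ (2s)^2 × (0.0734)^3
s = 2.35 x 10^-16 M
Check: 3s = 7.0 × 10^-16 ≪ 0.0734, so the approximation is valid.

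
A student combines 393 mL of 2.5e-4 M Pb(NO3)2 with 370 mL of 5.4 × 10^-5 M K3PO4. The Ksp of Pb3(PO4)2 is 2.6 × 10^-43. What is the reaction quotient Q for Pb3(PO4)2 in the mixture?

Q = 1.5 x 10^-21

Total volume = 393 + 370 = 763 mL.
[Pb^2+] = 2.5 x 10^-4 × (393/763) = 1.29 × 10^-4 M
[PO4^3-] = 5.4 × 10^-5 × (370/763) = 2.62 × 10^-5 M
Pb3(PO4)2(s) ⇌ 3 Pb^2+ + 2 PO4^3-, so Q = [Pb^2+]^3[PO4^3-]^2
Q = (1.29 × 10^-4)^3(2.62 × 10^-5)^2 = 1.5 x 10^-21
Q > Ksp, so Pb3(PO4)2 will precipitate.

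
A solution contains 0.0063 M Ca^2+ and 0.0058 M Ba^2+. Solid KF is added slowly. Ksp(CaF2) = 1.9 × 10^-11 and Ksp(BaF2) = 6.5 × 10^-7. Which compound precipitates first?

Each salt begins to precipitate when Q = Ksp, i.e. when [F^-] reaches its threshold.
For CaF2: 1.9 × 10^-11 = 0.0063 × [F^-]^2  ⇒  [F^-] = 5.5 x 10^-5 M.
For BaF2: 6.5 × 10^-7 = 0.0058 × [F^-]^2  ⇒  [F^-] = 1.1 × 10^-2 M.
The salt with the lower threshold [F^-] precipitates first: CaF2.

CaF2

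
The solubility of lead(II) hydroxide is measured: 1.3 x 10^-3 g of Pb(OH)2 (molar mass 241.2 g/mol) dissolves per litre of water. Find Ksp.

6.3 × 10^-16

Molar solubility s = (1.3 x 10^-3 g/L) / (241.2 g/mol) = 5.39 × 10^-6 M.
Pb(OH)2(s) ⇌ Pb^2+(aq) + 2 OH^-(aq)
For each mole of Pb(OH)2 that dissolves: [Pb^2+] = s, [OH^-] = 2s.
Ksp = [Pb^2+][OH^-]^2
Ksp = s(2s)^2 = 4s^3
With s = 5.39 x 10^-6: Ksp = 6.3 × 10^-16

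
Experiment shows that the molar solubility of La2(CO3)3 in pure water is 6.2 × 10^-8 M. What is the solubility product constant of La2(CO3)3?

Ksp = 9.9 x 10^-35

La2(CO3)3(s) <=> 2 La^3+ + 3 CO3^2-
With molar solubility s: [La^3+] = 2s, [CO3^2-] = 3s.
Ksp = [La^3+]^2[CO3^2-]^3
Ksp = (2s)^2(3s)^3 = 108s^5
With s = 6.2 × 10^-8: Ksp = 9.9 x 10^-35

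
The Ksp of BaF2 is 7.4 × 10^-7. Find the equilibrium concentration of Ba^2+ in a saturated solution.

5.7e-3 M

BaF2(s) ⇌ Ba^2+(aq) + 2 F^-(aq)
Ksp = [Ba^2+][F^-]^2
For each mole of BaF2 that dissolves: [Ba^2+] = s, [F^-] = 2s.
So Ksp = s × (2s)^2 = 4s^3
s = (7.4 × 10^-7 / 4)^(1/3) = 5.70 × 10^-3 M
[Ba^2+] = s = 5.7 × 10^-3 M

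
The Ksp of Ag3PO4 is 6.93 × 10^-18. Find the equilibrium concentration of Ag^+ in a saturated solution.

[Ag^+] = 6.75 × 10^-5 M

Ag3PO4(s) ⇌ 3 Ag^+(aq) + PO4^3-(aq)
Ksp = [Ag^+]^3[PO4^3-]
With molar solubility s: [Ag^+] = 3s, [PO4^3-] = s.
Ksp = (3s)^3s = 27s^4
s^4 = 6.93 × 10^-18 / 27, so s = 2.251 x 10^-5 M
[Ag^+] = 3s = 6.75 x 10^-5 M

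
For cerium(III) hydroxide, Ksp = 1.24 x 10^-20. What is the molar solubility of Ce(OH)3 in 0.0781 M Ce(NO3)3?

Ce(OH)3(s) ⇌ Ce^3+ + 3 OH^-
Ksp = [Ce^3+][OH^-]^3
If s mol/L dissolves here, [Ce^3+] = 0.0781 + s ≈ 0.0781, [OH^-] = 3s (common-ion effect: Ce^3+ is already 0.0781 M).
Ksp ≈ 0.0781 × (3s)^3
s = 1.80 x 10^-7 M
Check: s = 1.8 × 10^-7 ≪ 0.0781, so the approximation is valid.

1.80 x 10^-7 M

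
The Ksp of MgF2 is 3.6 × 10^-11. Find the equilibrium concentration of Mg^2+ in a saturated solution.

MgF2(s) ⇌ Mg^2+(aq) + 2 F^-(aq)
Ksp = [Mg^2+][F^-]^2
If s mol/L of MgF2 dissolves, [Mg^2+] = s and [F^-] = 2s.
So Ksp = s × (2s)^2 = 4s^3
Solving, s = (3.6 × 10^-11/4)^(1/3) = 2.08 × 10^-4 M
[Mg^2+] = s = 2.1 × 10^-4 M

2.1 x 10^-4 M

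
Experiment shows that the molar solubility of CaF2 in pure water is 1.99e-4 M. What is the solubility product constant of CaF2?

Ksp = 3.15 × 10^-11

CaF2(s) ⇌ Ca^2+(aq) + 2 F^-(aq)
For each mole of CaF2 that dissolves: [Ca^2+] = s, [F^-] = 2s.
Ksp = [Ca^2+][F^-]^2
Substituting: Ksp = s(2s)^2 = 4s^3
With s = 1.99 x 10^-4: Ksp = 3.15 x 10^-11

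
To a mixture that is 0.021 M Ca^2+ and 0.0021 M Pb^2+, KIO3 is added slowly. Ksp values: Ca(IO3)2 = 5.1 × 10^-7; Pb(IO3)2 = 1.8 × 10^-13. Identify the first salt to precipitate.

Each salt begins to precipitate when Q = Ksp, i.e. when [IO3^-] reaches its threshold.
For Ca(IO3)2: 5.1 × 10^-7 = 0.021 × [IO3^-]^2  ⇒  [IO3^-] = 4.9 x 10^-3 M.
For Pb(IO3)2: 1.8 × 10^-13 = 0.0021 × [IO3^-]^2  ⇒  [IO3^-] = 9.3 × 10^-6 M.
The salt with the lower threshold [IO3^-] precipitates first: Pb(IO3)2.

Pb(IO3)2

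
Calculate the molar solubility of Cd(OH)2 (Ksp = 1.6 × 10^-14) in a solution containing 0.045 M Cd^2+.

Cd(OH)2(s) <=> Cd^2+ + 2 OH^-
Ksp = [Cd^2+][OH^-]^2
Let s be the molar solubility in this solution. [Cd^2+] = 0.045 + s ≈ 0.045, [OH^-] = 2s (Ksp is small, so little additional dissolves).
Ksp ≈ 0.045 × (2s)^2
s = 3.0 x 10^-7 M
Check: s = 3.0 x 10^-7 ≪ 0.045, so the approximation is valid.

s = 3.0 x 10^-7 M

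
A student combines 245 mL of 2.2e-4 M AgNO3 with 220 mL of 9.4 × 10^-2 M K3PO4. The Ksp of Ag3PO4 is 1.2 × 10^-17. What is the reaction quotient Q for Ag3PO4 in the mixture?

Q ≈ 6.9e-14

Total volume = 245 + 220 = 465 mL.
[Ag^+] = 2.2 × 10^-4 × (245/465) = 1.16 x 10^-4 M
[PO4^3-] = 9.4 × 10^-2 × (220/465) = 4.45 x 10^-2 M
Ag3PO4(s) <=> 3 Ag^+ + PO4^3-, so Q = [Ag^+]^3[PO4^3-]
Q = (1.16 × 10^-4)^3(4.45 × 10^-2) = 6.9 × 10^-14
Q > Ksp, so Ag3PO4 will precipitate.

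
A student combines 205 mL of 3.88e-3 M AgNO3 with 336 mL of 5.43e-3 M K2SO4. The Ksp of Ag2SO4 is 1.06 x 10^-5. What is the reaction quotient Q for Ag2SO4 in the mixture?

Total volume = 205 + 336 = 541 mL.
[Ag^+] = 3.88 x 10^-3 × (205/541) = 1.470 × 10^-3 M
[SO4^2-] = 5.43 x 10^-3 × (336/541) = 3.372 × 10^-3 M
Ag2SO4(s) <=> 2 Ag^+(aq) + SO4^2-(aq), so Q = [Ag^+]^2[SO4^2-]
Q = (1.470 × 10^-3)^2(3.372 × 10^-3) = 7.29 × 10^-9
Q < Ksp, so no precipitate of Ag2SO4 forms.

Q ≈ 7.29 x 10^-9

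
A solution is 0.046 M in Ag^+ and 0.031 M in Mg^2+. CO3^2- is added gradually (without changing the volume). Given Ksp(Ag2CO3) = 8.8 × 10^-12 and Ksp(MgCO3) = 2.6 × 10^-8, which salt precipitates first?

Ag2CO3

Each salt begins to precipitate when Q = Ksp, i.e. when [CO3^2-] reaches its threshold.
For Ag2CO3: 8.8 × 10^-12 = (0.046)^2 × [CO3^2-]  ⇒  [CO3^2-] = 4.2 × 10^-9 M.
For MgCO3: 2.6 × 10^-8 = 0.031 × [CO3^2-]  ⇒  [CO3^2-] = 8.4 × 10^-7 M.
The salt with the lower threshold [CO3^2-] precipitates first: Ag2CO3.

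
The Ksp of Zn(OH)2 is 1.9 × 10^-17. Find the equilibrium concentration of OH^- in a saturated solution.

[OH^-] = 3.4 x 10^-6 M

Zn(OH)2(s) <=> Zn^2+(aq) + 2 OH^-(aq)
Ksp = [Zn^2+][OH^-]^2
If s mol/L of Zn(OH)2 dissolves, [Zn^2+] = s and [OH^-] = 2s.
So Ksp = s × (2s)^2 = 4s^3
s^3 = 1.9 × 10^-17 / 4, so s = 1.68 × 10^-6 M
[OH^-] = 2s = 3.4 × 10^-6 M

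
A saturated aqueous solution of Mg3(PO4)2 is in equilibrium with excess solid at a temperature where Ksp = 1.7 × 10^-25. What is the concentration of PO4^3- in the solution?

8.7e-6 M

Mg3(PO4)2(s) ⇌ 3 Mg^2+ + 2 PO4^3-
Ksp = [Mg^2+]^3[PO4^3-]^2
Let s = molar solubility. Then [Mg^2+] = 3s and [PO4^3-] = 2s.
Substituting: Ksp = (3s)^3(2s)^2 = 108s^5
Solving, s = (1.7 × 10^-25/108)^(1/5) = 4.36 x 10^-6 M
[PO4^3-] = 2s = 8.7 x 10^-6 M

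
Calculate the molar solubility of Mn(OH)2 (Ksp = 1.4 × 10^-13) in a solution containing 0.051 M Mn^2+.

Mn(OH)2(s) ⇌ Mn^2+(aq) + 2 OH^-(aq)
Ksp = [Mn^2+][OH^-]^2
Let s be the molar solubility in this solution. [Mn^2+] = 0.051 + s ≈ 0.051, [OH^-] = 2s (Ksp is small, so little additional dissolves).
Ksp ≈ 0.051 × (2s)^2
s = 8.3 x 10^-7 M
Check: s = 8.3 × 10^-7 ≪ 0.051, so the approximation is valid.

8.3e-7 M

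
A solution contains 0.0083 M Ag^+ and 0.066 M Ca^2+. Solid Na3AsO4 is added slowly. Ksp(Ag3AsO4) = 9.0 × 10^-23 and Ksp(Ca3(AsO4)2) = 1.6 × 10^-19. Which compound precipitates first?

Ag3AsO4

Each salt begins to precipitate when Q = Ksp, i.e. when [AsO4^3-] reaches its threshold.
For Ag3AsO4: 9.0 × 10^-23 = (0.0083)^3 × [AsO4^3-]  ⇒  [AsO4^3-] = 1.6 × 10^-16 M.
For Ca3(AsO4)2: 1.6 × 10^-19 = (0.066)^3 × [AsO4^3-]^2  ⇒  [AsO4^3-] = 2.4 x 10^-8 M.
The salt with the lower threshold [AsO4^3-] precipitates first: Ag3AsO4.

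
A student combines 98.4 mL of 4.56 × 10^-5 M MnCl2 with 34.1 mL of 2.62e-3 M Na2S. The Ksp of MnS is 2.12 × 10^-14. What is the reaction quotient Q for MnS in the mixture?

Q ≈ 2.28 x 10^-8

Total volume = 98.4 + 34.1 = 132.5 mL.
[Mn^2+] = 4.56 × 10^-5 × (98.4/132.5) = 3.386 × 10^-5 M
[S^2-] = 2.62 x 10^-3 × (34.1/132.5) = 6.743 × 10^-4 M
MnS(s) <=> Mn^2+ + S^2-, so Q = [Mn^2+][S^2-]
Q = (3.386 x 10^-5)(6.743 × 10^-4) = 2.28 x 10^-8
Q > Ksp, so MnS will precipitate.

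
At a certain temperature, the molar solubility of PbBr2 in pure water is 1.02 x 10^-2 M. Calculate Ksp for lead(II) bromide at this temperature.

Ksp ≈ 4.24e-6

PbBr2(s) ⇌ Pb^2+(aq) + 2 Br^-(aq)
If s mol/L of PbBr2 dissolves, [Pb^2+] = s and [Br^-] = 2s.
Ksp = [Pb^2+][Br^-]^2
So Ksp = s × (2s)^2 = 4s^3
Ksp = 4 × (1.02 × 10^-2)^3 = 4.24 × 10^-6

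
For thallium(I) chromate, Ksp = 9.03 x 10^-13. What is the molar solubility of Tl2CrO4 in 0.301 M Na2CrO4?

Tl2CrO4(s) ⇌ 2 Tl^+ + CrO4^2-
Ksp = [Tl^+]^2[CrO4^2-]
Let s be the molar solubility in this solution. [Tl^+] = 2s, [CrO4^2-] = 0.301 + s ≈ 0.301 (Ksp is small, so little additional dissolves).
Ksp ≈ (2s)^2 × 0.301
s = 8.66 × 10^-7 M
Check: s = 8.7 × 10^-7 ≪ 0.301, so the approximation is valid.

s = 8.66e-7 M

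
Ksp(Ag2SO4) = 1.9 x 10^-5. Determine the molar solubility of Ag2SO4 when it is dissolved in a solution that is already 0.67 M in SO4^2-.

Ag2SO4(s) ⇌ 2 Ag^+(aq) + SO4^2-(aq)
Ksp = [Ag^+]^2[SO4^2-]
Let s = moles of Ag2SO4 that dissolve per litre. [Ag^+] = 2s, [SO4^2-] = 0.67 + s ≈ 0.67 (since the SO4^2- already present dominates).
Ksp ≈ (2s)^2 × 0.67
s = 2.7 × 10^-3 M
Check: s = 2.7 × 10^-3 ≪ 0.67, so the approximation is valid.

s = 2.7 x 10^-3 M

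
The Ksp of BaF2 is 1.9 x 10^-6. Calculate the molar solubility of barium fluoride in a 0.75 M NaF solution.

s = 3.4e-6 M

BaF2(s) ⇌ Ba^2+(aq) + 2 F^-(aq)
Ksp = [Ba^2+][F^-]^2
Let s = moles of BaF2 that dissolve per litre. [Ba^2+] = s, [F^-] = 0.75 + 2s ≈ 0.75 (Ksp is small, so little additional dissolves).
Ksp ≈ s × (0.75)^2
s = 3.4 × 10^-6 M
Check: 2s = 6.8 × 10^-6 ≪ 0.75, so the approximation is valid.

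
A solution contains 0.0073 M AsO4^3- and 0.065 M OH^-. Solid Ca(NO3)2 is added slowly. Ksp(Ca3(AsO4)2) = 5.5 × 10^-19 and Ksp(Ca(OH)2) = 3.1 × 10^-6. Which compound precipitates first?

Ca3(AsO4)2

Precipitation of each salt starts when its ion product equals its Ksp.
For Ca3(AsO4)2: 5.5 × 10^-19 = (0.0073)^2 × [Ca^2+]^3  ⇒  [Ca^2+] = 2.2 × 10^-5 M.
For Ca(OH)2: 3.1 × 10^-6 = (0.065)^2 × [Ca^2+]  ⇒  [Ca^2+] = 7.3 x 10^-4 M.
The salt with the lower threshold [Ca^2+] precipitates first: Ca3(AsO4)2.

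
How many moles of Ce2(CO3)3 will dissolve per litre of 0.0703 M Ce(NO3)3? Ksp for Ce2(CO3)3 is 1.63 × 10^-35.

Ce2(CO3)3(s) ⇌ 2 Ce^3+ + 3 CO3^2-
Ksp = [Ce^3+]^2[CO3^2-]^3
Let s = moles of Ce2(CO3)3 that dissolve per litre. [Ce^3+] = 0.0703 + 2s ≈ 0.0703, [CO3^2-] = 3s (Ksp is small, so little additional dissolves).
Ksp ≈ (0.0703)^2 × (3s)^3
s = 4.96 x 10^-12 M
Check: 2s = 9.9 × 10^-12 ≪ 0.0703, so the approximation is valid.

4.96 × 10^-12 M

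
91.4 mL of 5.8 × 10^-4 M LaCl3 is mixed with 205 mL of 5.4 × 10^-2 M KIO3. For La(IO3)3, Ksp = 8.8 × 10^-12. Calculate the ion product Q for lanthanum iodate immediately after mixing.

Total volume = 91.4 + 205 = 296.4 mL.
[La^3+] = 5.8 x 10^-4 × (91.4/296.4) = 1.79 × 10^-4 M
[IO3^-] = 5.4 × 10^-2 × (205/296.4) = 3.73 × 10^-2 M
La(IO3)3(s) <=> La^3+(aq) + 3 IO3^-(aq), so Q = [La^3+][IO3^-]^3
Q = (1.79 x 10^-4)(3.73 × 10^-2)^3 = 9.3 × 10^-9
Q > Ksp, so La(IO3)3 will precipitate.

9.3 × 10^-9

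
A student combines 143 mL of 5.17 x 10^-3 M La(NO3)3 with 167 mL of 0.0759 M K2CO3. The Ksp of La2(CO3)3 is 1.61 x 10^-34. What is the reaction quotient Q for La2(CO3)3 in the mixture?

Total volume = 143 + 167 = 310 mL.
[La^3+] = 5.17 x 10^-3 × (143/310) = 2.385 × 10^-3 M
[CO3^2-] = 7.59 × 10^-2 × (167/310) = 4.089 × 10^-2 M
La2(CO3)3(s) ⇌ 2 La^3+ + 3 CO3^2-, so Q = [La^3+]^2[CO3^2-]^3
Q = (2.385 x 10^-3)^2(4.089 × 10^-2)^3 = 3.89 x 10^-10
Q > Ksp, so La2(CO3)3 will precipitate.

Q ≈ 3.89 × 10^-10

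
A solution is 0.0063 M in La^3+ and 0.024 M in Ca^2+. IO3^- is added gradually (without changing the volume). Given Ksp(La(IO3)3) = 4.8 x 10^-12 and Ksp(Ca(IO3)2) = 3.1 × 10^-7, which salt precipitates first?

Precipitation of each salt starts when its ion product equals its Ksp.
For La(IO3)3: 4.8 x 10^-12 = 0.0063 × [IO3^-]^3  ⇒  [IO3^-] = 9.1 x 10^-4 M.
For Ca(IO3)2: 3.1 × 10^-7 = 0.024 × [IO3^-]^2  ⇒  [IO3^-] = 3.6 × 10^-3 M.
The salt with the lower threshold [IO3^-] precipitates first: La(IO3)3.

La(IO3)3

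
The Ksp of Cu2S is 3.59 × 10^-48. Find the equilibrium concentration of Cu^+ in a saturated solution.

1.93e-16 M

Cu2S(s) ⇌ 2 Cu^+ + S^2-
Ksp = [Cu^+]^2[S^2-]
For each mole of Cu2S that dissolves: [Cu^+] = 2s, [S^2-] = s.
So Ksp = (2s)^2 × s = 4s^3
s = (3.59 × 10^-48 / 4)^(1/3) = 9.646 × 10^-17 M
[Cu^+] = 2s = 1.93 × 10^-16 M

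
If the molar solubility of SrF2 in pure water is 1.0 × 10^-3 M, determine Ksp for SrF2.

SrF2(s) <=> Sr^2+(aq) + 2 F^-(aq)
For each mole of SrF2 that dissolves: [Sr^2+] = s, [F^-] = 2s.
Ksp = [Sr^2+][F^-]^2
So Ksp = s × (2s)^2 = 4s^3
With s = 1.0 × 10^-3: Ksp = 4.0 × 10^-9

Ksp = 4.0 × 10^-9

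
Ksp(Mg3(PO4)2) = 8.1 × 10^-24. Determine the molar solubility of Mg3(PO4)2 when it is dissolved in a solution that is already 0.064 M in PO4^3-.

4.2 x 10^-8 M

Mg3(PO4)2(s) ⇌ 3 Mg^2+(aq) + 2 PO4^3-(aq)
Ksp = [Mg^2+]^3[PO4^3-]^2
Let s = moles of Mg3(PO4)2 that dissolve per litre. [Mg^2+] = 3s, [PO4^3-] = 0.064 + 2s ≈ 0.064 (common-ion effect: PO4^3- is already 0.064 M).
Ksp ≈ (3s)^3 × (0.064)^2
s = 4.2 x 10^-8 M
Check: 2s = 8.4 × 10^-8 ≪ 0.064, so the approximation is valid.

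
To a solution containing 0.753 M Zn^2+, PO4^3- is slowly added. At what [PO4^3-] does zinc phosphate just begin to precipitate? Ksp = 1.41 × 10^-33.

Zn3(PO4)2(s) ⇌ 3 Zn^2+(aq) + 2 PO4^3-(aq)
Ksp = [Zn^2+]^3[PO4^3-]^2
Precipitation begins when Q = Ksp. With [Zn^2+] = 0.753 M:
1.41 × 10^-33 = (0.753)^3 × [PO4^3-]^2
[PO4^3-] = (1.41 × 10^-33 / 4.270 x 10^-1)^(1/2) = 5.75 × 10^-17 M

[PO4^3-] ≈ 5.75e-17 M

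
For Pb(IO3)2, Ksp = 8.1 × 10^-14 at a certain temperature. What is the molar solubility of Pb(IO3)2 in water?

s = 2.7 × 10^-5 M

Pb(IO3)2(s) ⇌ Pb^2+ + 2 IO3^-
Ksp = [Pb^2+][IO3^-]^2
Let s = molar solubility. Then [Pb^2+] = s and [IO3^-] = 2s.
So Ksp = s × (2s)^2 = 4s^3
s = (8.1 × 10^-14 / 4)^(1/3) = 2.7 × 10^-5 M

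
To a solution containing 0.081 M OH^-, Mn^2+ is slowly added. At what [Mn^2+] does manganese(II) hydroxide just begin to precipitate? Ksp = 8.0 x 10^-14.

Mn(OH)2(s) <=> Mn^2+(aq) + 2 OH^-(aq)
Ksp = [Mn^2+][OH^-]^2
Precipitation begins when Q = Ksp. With [OH^-] = 0.081 M:
8.0 x 10^-14 = (0.081)^2 × [Mn^2+]
[Mn^2+] = (8.0 x 10^-14 / 6.56 x 10^-3) = 1.2 × 10^-11 M

1.2 × 10^-11 M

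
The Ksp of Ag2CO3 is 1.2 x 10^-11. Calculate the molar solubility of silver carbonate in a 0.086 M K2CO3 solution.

Ag2CO3(s) ⇌ 2 Ag^+ + CO3^2-
Ksp = [Ag^+]^2[CO3^2-]
If s mol/L dissolves here, [Ag^+] = 2s, [CO3^2-] = 0.086 + s ≈ 0.086 (common-ion effect: CO3^2- is already 0.086 M).
Ksp ≈ (2s)^2 × 0.086
s = 5.9 × 10^-6 M
Check: s = 5.9 × 10^-6 ≪ 0.086, so the approximation is valid.

5.9e-6 M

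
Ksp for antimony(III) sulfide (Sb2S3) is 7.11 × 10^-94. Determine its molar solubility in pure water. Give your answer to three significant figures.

Sb2S3(s) ⇌ 2 Sb^3+ + 3 S^2-
Ksp = [Sb^3+]^2[S^2-]^3
Let s = molar solubility. Then [Sb^3+] = 2s and [S^2-] = 3s.
Substituting: Ksp = (2s)^2(3s)^3 = 108s^5
s = (7.11 × 10^-94 / 108)^(1/5) = 9.20 × 10^-20 M

9.20 × 10^-20 M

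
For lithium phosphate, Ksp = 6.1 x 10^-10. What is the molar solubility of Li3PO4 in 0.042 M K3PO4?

8.1e-4 M

Li3PO4(s) ⇌ 3 Li^+(aq) + PO4^3-(aq)
Ksp = [Li^+]^3[PO4^3-]
Let s be the molar solubility in this solution. [Li^+] = 3s, [PO4^3-] = 0.042 + s ≈ 0.042 (Ksp is small, so little additional dissolves).
Ksp ≈ (3s)^3 × 0.042
s = 8.1 × 10^-4 M
Check: s = 8.1 x 10^-4 ≪ 0.042, so the approximation is valid.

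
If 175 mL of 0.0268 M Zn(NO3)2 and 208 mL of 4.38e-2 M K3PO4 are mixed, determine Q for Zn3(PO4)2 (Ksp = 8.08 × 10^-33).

Total volume = 175 + 208 = 383 mL.
[Zn^2+] = 2.68 × 10^-2 × (175/383) = 1.225 x 10^-2 M
[PO4^3-] = 4.38 x 10^-2 × (208/383) = 2.379 x 10^-2 M
Zn3(PO4)2(s) ⇌ 3 Zn^2+ + 2 PO4^3-, so Q = [Zn^2+]^3[PO4^3-]^2
Q = (1.225 x 10^-2)^3(2.379 × 10^-2)^2 = 1.04 × 10^-9
Q > Ksp, so Zn3(PO4)2 will precipitate.

1.04 × 10^-9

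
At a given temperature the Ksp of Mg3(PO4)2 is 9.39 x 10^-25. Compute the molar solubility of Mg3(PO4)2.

Mg3(PO4)2(s) ⇌ 3 Mg^2+(aq) + 2 PO4^3-(aq)
Ksp = [Mg^2+]^3[PO4^3-]^2
With molar solubility s: [Mg^2+] = 3s, [PO4^3-] = 2s.
Substituting: Ksp = (3s)^3(2s)^2 = 108s^5
s^5 = 9.39 x 10^-25 / 108, so s = 6.14 × 10^-6 M

6.14 × 10^-6 M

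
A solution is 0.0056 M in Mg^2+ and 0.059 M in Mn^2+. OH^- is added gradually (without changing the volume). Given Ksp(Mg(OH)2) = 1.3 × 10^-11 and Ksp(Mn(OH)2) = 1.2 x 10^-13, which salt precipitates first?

Each salt begins to precipitate when Q = Ksp, i.e. when [OH^-] reaches its threshold.
For Mg(OH)2: 1.3 × 10^-11 = 0.0056 × [OH^-]^2  ⇒  [OH^-] = 4.8 × 10^-5 M.
For Mn(OH)2: 1.2 x 10^-13 = 0.059 × [OH^-]^2  ⇒  [OH^-] = 1.4 x 10^-6 M.
The salt with the lower threshold [OH^-] precipitates first: Mn(OH)2.

Mn(OH)2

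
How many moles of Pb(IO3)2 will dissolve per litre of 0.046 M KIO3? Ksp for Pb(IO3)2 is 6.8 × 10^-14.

Pb(IO3)2(s) ⇌ Pb^2+(aq) + 2 IO3^-(aq)
Ksp = [Pb^2+][IO3^-]^2
Let s be the molar solubility in this solution. [Pb^2+] = s, [IO3^-] = 0.046 + 2s ≈ 0.046 (since IO3^- from KIO3 dominates).
Ksp ≈ s × (0.046)^2
s = 3.2 × 10^-11 M
Check: 2s = 6.4 × 10^-11 ≪ 0.046, so the approximation is valid.

s ≈ 3.2 × 10^-11 M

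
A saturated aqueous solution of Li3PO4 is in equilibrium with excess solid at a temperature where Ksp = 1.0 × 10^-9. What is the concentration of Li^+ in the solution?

Li3PO4(s) ⇌ 3 Li^+ + PO4^3-
Ksp = [Li^+]^3[PO4^3-]
With molar solubility s: [Li^+] = 3s, [PO4^3-] = s.
Ksp = (3s)^3s = 27s^4
s = (1.0 × 10^-9 / 27)^(1/4) = 2.47 × 10^-3 M
[Li^+] = 3s = 7.4 × 10^-3 M

[Li^+] ≈ 7.4 x 10^-3 M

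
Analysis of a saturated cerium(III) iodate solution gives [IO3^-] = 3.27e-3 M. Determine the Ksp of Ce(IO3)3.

3.81e-11

Ce(IO3)3(s) <=> Ce^3+(aq) + 3 IO3^-(aq)
Stoichiometry gives [Ce^3+] = (1/3)[IO3^-] = 1.090 × 10^-3 M.
Ksp = [Ce^3+][IO3^-]^3
Ksp = 1.090 × 10^-3 × (3.27 × 10^-3)^3 = 3.81 × 10^-11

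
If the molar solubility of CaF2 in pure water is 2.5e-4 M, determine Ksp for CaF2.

Ksp = 6.3 x 10^-11

CaF2(s) ⇌ Ca^2+(aq) + 2 F^-(aq)
With molar solubility s: [Ca^2+] = s, [F^-] = 2s.
Ksp = [Ca^2+][F^-]^2
Ksp = s(2s)^2 = 4s^3
Ksp = 4 × (2.5 × 10^-4)^3 = 6.3 x 10^-11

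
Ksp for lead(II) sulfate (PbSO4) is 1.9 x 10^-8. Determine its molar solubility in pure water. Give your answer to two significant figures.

s = 1.4e-4 M

PbSO4(s) ⇌ Pb^2+(aq) + SO4^2-(aq)
Ksp = [Pb^2+][SO4^2-]
For each mole of PbSO4 that dissolves: [Pb^2+] = s, [SO4^2-] = s.
Ksp = s^2
s = √(1.9 x 10^-8) = 1.4 × 10^-4 M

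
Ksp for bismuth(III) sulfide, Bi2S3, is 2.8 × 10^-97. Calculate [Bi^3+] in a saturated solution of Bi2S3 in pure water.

Bi2S3(s) ⇌ 2 Bi^3+(aq) + 3 S^2-(aq)
Ksp = [Bi^3+]^2[S^2-]^3
With molar solubility s: [Bi^3+] = 2s, [S^2-] = 3s.
Substituting: Ksp = (2s)^2(3s)^3 = 108s^5
s^5 = 2.8 × 10^-97 / 108, so s = 1.92 x 10^-20 M
[Bi^3+] = 2s = 3.8 × 10^-20 M

3.8 × 10^-20 M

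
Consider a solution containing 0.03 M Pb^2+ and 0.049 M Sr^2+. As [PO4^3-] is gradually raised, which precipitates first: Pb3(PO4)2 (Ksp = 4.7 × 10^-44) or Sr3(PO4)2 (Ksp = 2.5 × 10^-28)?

Pb3(PO4)2

Each salt begins to precipitate when Q = Ksp, i.e. when [PO4^3-] reaches its threshold.
For Pb3(PO4)2: 4.7 × 10^-44 = (0.03)^3 × [PO4^3-]^2  ⇒  [PO4^3-] = 4.2 × 10^-20 M.
For Sr3(PO4)2: 2.5 × 10^-28 = (0.049)^3 × [PO4^3-]^2  ⇒  [PO4^3-] = 1.5 x 10^-12 M.
The salt with the lower threshold [PO4^3-] precipitates first: Pb3(PO4)2.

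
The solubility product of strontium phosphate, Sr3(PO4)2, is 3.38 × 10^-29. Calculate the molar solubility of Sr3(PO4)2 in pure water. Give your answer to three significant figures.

s ≈ 7.93 x 10^-7 M

Sr3(PO4)2(s) ⇌ 3 Sr^2+ + 2 PO4^3-
Ksp = [Sr^2+]^3[PO4^3-]^2
For each mole of Sr3(PO4)2 that dissolves: [Sr^2+] = 3s, [PO4^3-] = 2s.
Substituting: Ksp = (3s)^3(2s)^2 = 108s^5
s = (3.38 × 10^-29 / 108)^(1/5) = 7.93 × 10^-7 M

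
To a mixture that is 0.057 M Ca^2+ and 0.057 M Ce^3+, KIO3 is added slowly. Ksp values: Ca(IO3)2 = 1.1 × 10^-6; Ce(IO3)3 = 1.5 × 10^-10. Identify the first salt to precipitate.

Ce(IO3)3

Precipitation of each salt starts when its ion product equals its Ksp.
For Ca(IO3)2: 1.1 × 10^-6 = 0.057 × [IO3^-]^2  ⇒  [IO3^-] = 4.4 × 10^-3 M.
For Ce(IO3)3: 1.5 × 10^-10 = 0.057 × [IO3^-]^3  ⇒  [IO3^-] = 1.4 × 10^-3 M.
The salt with the lower threshold [IO3^-] precipitates first: Ce(IO3)3.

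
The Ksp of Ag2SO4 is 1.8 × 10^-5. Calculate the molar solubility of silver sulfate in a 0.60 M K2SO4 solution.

Ag2SO4(s) ⇌ 2 Ag^+(aq) + SO4^2-(aq)
Ksp = [Ag^+]^2[SO4^2-]
Let s be the molar solubility in this solution. [Ag^+] = 2s, [SO4^2-] = 0.60 + s ≈ 0.60 (common-ion effect: SO4^2- is already 0.60 M).
Ksp ≈ (2s)^2 × 0.60
s = 2.7 x 10^-3 M
Check: s = 2.7 x 10^-3 ≪ 0.60, so the approximation is valid.

2.7e-3 M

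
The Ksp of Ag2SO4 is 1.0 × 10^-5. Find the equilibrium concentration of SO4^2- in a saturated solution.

Ag2SO4(s) ⇌ 2 Ag^+ + SO4^2-
Ksp = [Ag^+]^2[SO4^2-]
With molar solubility s: [Ag^+] = 2s, [SO4^2-] = s.
Ksp = (2s)^2s = 4s^3
s = (1.0 × 10^-5 / 4)^(1/3) = 1.36 × 10^-2 M
[SO4^2-] = s = 1.4 × 10^-2 M

[SO4^2-] ≈ 0.014 M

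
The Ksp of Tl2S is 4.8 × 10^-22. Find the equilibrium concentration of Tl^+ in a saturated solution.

Tl2S(s) ⇌ 2 Tl^+(aq) + S^2-(aq)
Ksp = [Tl^+]^2[S^2-]
For each mole of Tl2S that dissolves: [Tl^+] = 2s, [S^2-] = s.
Ksp = (2s)^2s = 4s^3
s = (4.8 × 10^-22 / 4)^(1/3) = 4.93 x 10^-8 M
[Tl^+] = 2s = 9.9 × 10^-8 M

9.9 × 10^-8 M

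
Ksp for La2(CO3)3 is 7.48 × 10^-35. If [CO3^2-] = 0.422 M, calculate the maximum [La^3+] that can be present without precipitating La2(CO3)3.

[La^3+] ≈ 3.15 × 10^-17 M

La2(CO3)3(s) <=> 2 La^3+(aq) + 3 CO3^2-(aq)
Ksp = [La^3+]^2[CO3^2-]^3
Precipitation begins when Q = Ksp. With [CO3^2-] = 0.422 M:
7.48 × 10^-35 = (0.422)^3 × [La^3+]^2
[La^3+] = (7.48 × 10^-35 / 7.515 × 10^-2)^(1/2) = 3.15 x 10^-17 M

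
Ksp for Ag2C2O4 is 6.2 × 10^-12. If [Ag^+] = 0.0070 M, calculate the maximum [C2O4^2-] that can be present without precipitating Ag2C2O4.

[C2O4^2-] ≈ 1.3 × 10^-7 M

Ag2C2O4(s) <=> 2 Ag^+ + C2O4^2-
Ksp = [Ag^+]^2[C2O4^2-]
Precipitation begins when Q = Ksp. With [Ag^+] = 0.0070 M:
6.2 × 10^-12 = (0.0070)^2 × [C2O4^2-]
[C2O4^2-] = (6.2 × 10^-12 / 4.90 x 10^-5) = 1.3 × 10^-7 M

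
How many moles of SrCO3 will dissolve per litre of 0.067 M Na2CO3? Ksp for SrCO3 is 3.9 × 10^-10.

s = 5.8 × 10^-9 M

SrCO3(s) ⇌ Sr^2+ + CO3^2-
Ksp = [Sr^2+][CO3^2-]
Let s be the molar solubility in this solution. [Sr^2+] = s, [CO3^2-] = 0.067 + s ≈ 0.067 (Ksp is small, so little additional dissolves).
Ksp ≈ s × 0.067
s = 5.8 x 10^-9 M
Check: s = 5.8 × 10^-9 ≪ 0.067, so the approximation is valid.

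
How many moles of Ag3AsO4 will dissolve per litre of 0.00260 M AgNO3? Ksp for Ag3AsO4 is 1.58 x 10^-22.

Ag3AsO4(s) <=> 3 Ag^+(aq) + AsO4^3-(aq)
Ksp = [Ag^+]^3[AsO4^3-]
If s mol/L dissolves here, [Ag^+] = 0.00260 + 3s ≈ 0.00260, [AsO4^3-] = s (common-ion effect: Ag^+ is already 0.00260 M).
Ksp ≈ (0.00260)^3 × s
s = 8.99 x 10^-15 M
Check: 3s = 2.7 x 10^-14 ≪ 0.00260, so the approximation is valid.

s = 8.99e-15 M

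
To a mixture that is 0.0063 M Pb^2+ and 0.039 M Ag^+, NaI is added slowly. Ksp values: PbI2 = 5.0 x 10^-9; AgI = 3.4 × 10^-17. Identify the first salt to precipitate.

Each salt begins to precipitate when Q = Ksp, i.e. when [I^-] reaches its threshold.
For PbI2: 5.0 x 10^-9 = 0.0063 × [I^-]^2  ⇒  [I^-] = 8.9 x 10^-4 M.
For AgI: 3.4 × 10^-17 = 0.039 × [I^-]  ⇒  [I^-] = 8.7 × 10^-16 M.
The salt with the lower threshold [I^-] precipitates first: AgI.

AgI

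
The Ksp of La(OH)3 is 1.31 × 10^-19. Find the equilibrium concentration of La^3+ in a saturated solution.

8.35 × 10^-6 M

La(OH)3(s) ⇌ La^3+ + 3 OH^-
Ksp = [La^3+][OH^-]^3
For each mole of La(OH)3 that dissolves: [La^3+] = s, [OH^-] = 3s.
Substituting: Ksp = s(3s)^3 = 27s^4
Solving, s = (1.31 × 10^-19/27)^(1/4) = 8.346 × 10^-6 M
[La^3+] = s = 8.35 x 10^-6 M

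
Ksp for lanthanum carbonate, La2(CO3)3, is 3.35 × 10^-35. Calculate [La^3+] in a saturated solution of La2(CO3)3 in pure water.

[La^3+] ≈ 9.99 x 10^-8 M

La2(CO3)3(s) <=> 2 La^3+(aq) + 3 CO3^2-(aq)
Ksp = [La^3+]^2[CO3^2-]^3
Let s = molar solubility. Then [La^3+] = 2s and [CO3^2-] = 3s.
Ksp = (2s)^2(3s)^3 = 108s^5
s^5 = 3.35 × 10^-35 / 108, so s = 4.993 x 10^-8 M
[La^3+] = 2s = 9.99 x 10^-8 M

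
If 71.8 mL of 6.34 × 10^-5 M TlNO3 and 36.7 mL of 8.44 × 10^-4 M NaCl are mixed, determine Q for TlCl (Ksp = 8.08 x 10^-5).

Total volume = 71.8 + 36.7 = 108.5 mL.
[Tl^+] = 6.34 x 10^-5 × (71.8/108.5) = 4.196 x 10^-5 M
[Cl^-] = 8.44 × 10^-4 × (36.7/108.5) = 2.855 × 10^-4 M
TlCl(s) ⇌ Tl^+ + Cl^-, so Q = [Tl^+][Cl^-]
Q = (4.196 x 10^-5)(2.855 x 10^-4) = 1.20 × 10^-8
Q < Ksp, so no precipitate of TlCl forms.

1.20e-8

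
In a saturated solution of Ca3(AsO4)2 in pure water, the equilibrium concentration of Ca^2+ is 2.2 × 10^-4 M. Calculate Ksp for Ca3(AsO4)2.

Ksp ≈ 2.3 × 10^-19

Ca3(AsO4)2(s) ⇌ 3 Ca^2+ + 2 AsO4^3-
Stoichiometry gives [AsO4^3-] = (2/3)[Ca^2+] = 1.47 × 10^-4 M.
Ksp = [Ca^2+]^3[AsO4^3-]^2
Ksp = (2.2 x 10^-4)^3 × (1.47 × 10^-4)^2 = 2.3 x 10^-19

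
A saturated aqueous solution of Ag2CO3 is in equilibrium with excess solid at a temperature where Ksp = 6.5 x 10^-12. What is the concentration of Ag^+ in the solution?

Ag2CO3(s) <=> 2 Ag^+ + CO3^2-
Ksp = [Ag^+]^2[CO3^2-]
With molar solubility s: [Ag^+] = 2s, [CO3^2-] = s.
So Ksp = (2s)^2 × s = 4s^3
Solving, s = (6.5 x 10^-12/4)^(1/3) = 1.18 × 10^-4 M
[Ag^+] = 2s = 2.4 × 10^-4 M

[Ag^+] ≈ 2.4 × 10^-4 M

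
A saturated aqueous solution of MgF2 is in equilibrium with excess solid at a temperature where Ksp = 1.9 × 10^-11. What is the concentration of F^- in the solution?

[F^-] ≈ 3.4 × 10^-4 M

MgF2(s) ⇌ Mg^2+(aq) + 2 F^-(aq)
Ksp = [Mg^2+][F^-]^2
With molar solubility s: [Mg^2+] = s, [F^-] = 2s.
So Ksp = s × (2s)^2 = 4s^3
Solving, s = (1.9 × 10^-11/4)^(1/3) = 1.68 x 10^-4 M
[F^-] = 2s = 3.4 × 10^-4 M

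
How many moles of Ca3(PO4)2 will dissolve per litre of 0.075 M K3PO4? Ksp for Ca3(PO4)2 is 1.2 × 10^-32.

s = 4.3 × 10^-11 M

Ca3(PO4)2(s) ⇌ 3 Ca^2+(aq) + 2 PO4^3-(aq)
Ksp = [Ca^2+]^3[PO4^3-]^2
Let s be the molar solubility in this solution. [Ca^2+] = 3s, [PO4^3-] = 0.075 + 2s ≈ 0.075 (common-ion effect: PO4^3- is already 0.075 M).
Ksp ≈ (3s)^3 × (0.075)^2
s = 4.3 × 10^-11 M
Check: 2s = 8.6 × 10^-11 ≪ 0.075, so the approximation is valid.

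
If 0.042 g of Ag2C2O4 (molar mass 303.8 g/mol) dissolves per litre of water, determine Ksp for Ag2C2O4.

Ksp ≈ 1.1e-11

Molar solubility s = (4.2 × 10^-2 g/L) / (303.8 g/mol) = 1.38 × 10^-4 M.
Ag2C2O4(s) ⇌ 2 Ag^+(aq) + C2O4^2-(aq)
Let s = molar solubility. Then [Ag^+] = 2s and [C2O4^2-] = s.
Ksp = [Ag^+]^2[C2O4^2-]
Substituting: Ksp = (2s)^2s = 4s^3
Ksp = 4 × (1.38 × 10^-4)^3 = 1.1 × 10^-11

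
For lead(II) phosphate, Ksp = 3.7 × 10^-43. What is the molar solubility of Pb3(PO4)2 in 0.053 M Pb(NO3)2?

2.5e-20 M

Pb3(PO4)2(s) ⇌ 3 Pb^2+ + 2 PO4^3-
Ksp = [Pb^2+]^3[PO4^3-]^2
If s mol/L dissolves here, [Pb^2+] = 0.053 + 3s ≈ 0.053, [PO4^3-] = 2s (common-ion effect: Pb^2+ is already 0.053 M).
Ksp ≈ (0.053)^3 × (2s)^2
s = 2.5 x 10^-20 M
Check: 3s = 7.5 x 10^-20 ≪ 0.053, so the approximation is valid.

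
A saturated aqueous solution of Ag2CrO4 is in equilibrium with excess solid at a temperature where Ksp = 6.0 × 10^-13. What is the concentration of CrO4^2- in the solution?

[CrO4^2-] = 5.3e-5 M

Ag2CrO4(s) <=> 2 Ag^+ + CrO4^2-
Ksp = [Ag^+]^2[CrO4^2-]
If s mol/L of Ag2CrO4 dissolves, [Ag^+] = 2s and [CrO4^2-] = s.
So Ksp = (2s)^2 × s = 4s^3
Solving, s = (6.0 × 10^-13/4)^(1/3) = 5.31 × 10^-5 M
[CrO4^2-] = s = 5.3 × 10^-5 M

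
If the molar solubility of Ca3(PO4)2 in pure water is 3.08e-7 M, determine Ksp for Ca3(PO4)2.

Ca3(PO4)2(s) <=> 3 Ca^2+(aq) + 2 PO4^3-(aq)
For each mole of Ca3(PO4)2 that dissolves: [Ca^2+] = 3s, [PO4^3-] = 2s.
Ksp = [Ca^2+]^3[PO4^3-]^2
So Ksp = (3s)^3 × (2s)^2 = 108s^5
Ksp = 108 × (3.08 x 10^-7)^5 = 2.99 × 10^-31

Ksp ≈ 2.99 x 10^-31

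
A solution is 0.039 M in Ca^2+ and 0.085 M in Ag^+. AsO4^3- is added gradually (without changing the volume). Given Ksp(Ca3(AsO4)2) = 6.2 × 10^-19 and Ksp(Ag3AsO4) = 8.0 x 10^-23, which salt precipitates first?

Each salt begins to precipitate when Q = Ksp, i.e. when [AsO4^3-] reaches its threshold.
For Ca3(AsO4)2: 6.2 × 10^-19 = (0.039)^3 × [AsO4^3-]^2  ⇒  [AsO4^3-] = 1.0 x 10^-7 M.
For Ag3AsO4: 8.0 x 10^-23 = (0.085)^3 × [AsO4^3-]  ⇒  [AsO4^3-] = 1.3 x 10^-19 M.
The salt with the lower threshold [AsO4^3-] precipitates first: Ag3AsO4.

Ag3AsO4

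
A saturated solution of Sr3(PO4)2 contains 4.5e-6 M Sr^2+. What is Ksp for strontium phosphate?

Sr3(PO4)2(s) <=> 3 Sr^2+(aq) + 2 PO4^3-(aq)
Stoichiometry gives [PO4^3-] = (2/3)[Sr^2+] = 3.00 × 10^-6 M.
Ksp = [Sr^2+]^3[PO4^3-]^2
Ksp = (4.5 x 10^-6)^3 × (3.00 × 10^-6)^2 = 8.2 x 10^-28

8.2 × 10^-28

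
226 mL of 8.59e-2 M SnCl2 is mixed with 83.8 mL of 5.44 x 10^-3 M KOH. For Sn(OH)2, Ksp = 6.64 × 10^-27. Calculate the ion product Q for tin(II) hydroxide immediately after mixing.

Total volume = 226 + 83.8 = 309.8 mL.
[Sn^2+] = 8.59 × 10^-2 × (226/309.8) = 6.266 × 10^-2 M
[OH^-] = 5.44 × 10^-3 × (83.8/309.8) = 1.472 x 10^-3 M
Sn(OH)2(s) <=> Sn^2+(aq) + 2 OH^-(aq), so Q = [Sn^2+][OH^-]^2
Q = (6.266 × 10^-2)(1.472 × 10^-3)^2 = 1.36 × 10^-7
Q > Ksp, so Sn(OH)2 will precipitate.

Q ≈ 1.36 × 10^-7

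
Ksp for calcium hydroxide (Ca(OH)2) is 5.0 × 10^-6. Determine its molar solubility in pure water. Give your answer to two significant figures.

Ca(OH)2(s) ⇌ Ca^2+ + 2 OH^-
Ksp = [Ca^2+][OH^-]^2
With molar solubility s: [Ca^2+] = s, [OH^-] = 2s.
So Ksp = s × (2s)^2 = 4s^3
Solving, s = (5.0 × 10^-6/4)^(1/3) = 1.1 x 10^-2 M

s = 0.011 M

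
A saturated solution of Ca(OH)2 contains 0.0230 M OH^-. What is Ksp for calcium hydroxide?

Ca(OH)2(s) ⇌ Ca^2+ + 2 OH^-
Stoichiometry gives [Ca^2+] = (1/2)[OH^-] = 1.150 × 10^-2 M.
Ksp = [Ca^2+][OH^-]^2
Ksp = 1.150 × 10^-2 × (2.30 × 10^-2)^2 = 6.08 × 10^-6

Ksp ≈ 6.08 x 10^-6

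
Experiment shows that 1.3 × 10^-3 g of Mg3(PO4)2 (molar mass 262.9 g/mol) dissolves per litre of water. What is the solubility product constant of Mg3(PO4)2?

Molar solubility s = (1.3 × 10^-3 g/L) / (262.9 g/mol) = 4.94 × 10^-6 M.
Mg3(PO4)2(s) <=> 3 Mg^2+ + 2 PO4^3-
For each mole of Mg3(PO4)2 that dissolves: [Mg^2+] = 3s, [PO4^3-] = 2s.
Ksp = [Mg^2+]^3[PO4^3-]^2
Ksp = (3s)^3(2s)^2 = 108s^5
With s = 4.94 × 10^-6: Ksp = 3.2 × 10^-25

3.2 × 10^-25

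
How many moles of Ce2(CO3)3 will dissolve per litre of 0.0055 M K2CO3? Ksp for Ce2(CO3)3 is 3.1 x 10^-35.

Ce2(CO3)3(s) ⇌ 2 Ce^3+(aq) + 3 CO3^2-(aq)
Ksp = [Ce^3+]^2[CO3^2-]^3
Let s be the molar solubility in this solution. [Ce^3+] = 2s, [CO3^2-] = 0.0055 + 3s ≈ 0.0055 (common-ion effect: CO3^2- is already 0.0055 M).
Ksp ≈ (2s)^2 × (0.0055)^3
s = 6.8 × 10^-15 M
Check: 3s = 2.0 x 10^-14 ≪ 0.0055, so the approximation is valid.

s = 6.8 x 10^-15 M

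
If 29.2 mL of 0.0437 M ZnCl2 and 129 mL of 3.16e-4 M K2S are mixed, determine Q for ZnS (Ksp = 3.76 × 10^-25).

Total volume = 29.2 + 129 = 158.2 mL.
[Zn^2+] = 4.37 × 10^-2 × (29.2/158.2) = 8.066 x 10^-3 M
[S^2-] = 3.16 × 10^-4 × (129/158.2) = 2.577 × 10^-4 M
ZnS(s) ⇌ Zn^2+(aq) + S^2-(aq), so Q = [Zn^2+][S^2-]
Q = (8.066 × 10^-3)(2.577 × 10^-4) = 2.08 × 10^-6
Q > Ksp, so ZnS will precipitate.

2.08 x 10^-6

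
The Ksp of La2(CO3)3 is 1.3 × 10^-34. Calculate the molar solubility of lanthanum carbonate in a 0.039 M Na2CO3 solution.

7.4e-16 M

La2(CO3)3(s) ⇌ 2 La^3+ + 3 CO3^2-
Ksp = [La^3+]^2[CO3^2-]^3
Let s = moles of La2(CO3)3 that dissolve per litre. [La^3+] = 2s, [CO3^2-] = 0.039 + 3s ≈ 0.039 (Ksp is small, so little additional dissolves).
Ksp ≈ (2s)^2 × (0.039)^3
s = 7.4 × 10^-16 M
Check: 3s = 2.2 x 10^-15 ≪ 0.039, so the approximation is valid.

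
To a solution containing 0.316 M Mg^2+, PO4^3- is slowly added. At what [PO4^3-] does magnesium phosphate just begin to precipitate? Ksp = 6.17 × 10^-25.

4.42e-12 M

Mg3(PO4)2(s) ⇌ 3 Mg^2+(aq) + 2 PO4^3-(aq)
Ksp = [Mg^2+]^3[PO4^3-]^2
Precipitation begins when Q = Ksp. With [Mg^2+] = 0.316 M:
6.17 × 10^-25 = (0.316)^3 × [PO4^3-]^2
[PO4^3-] = (6.17 × 10^-25 / 3.155 x 10^-2)^(1/2) = 4.42 x 10^-12 M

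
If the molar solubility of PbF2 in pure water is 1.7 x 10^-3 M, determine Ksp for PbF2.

Ksp = 2.0e-8

PbF2(s) ⇌ Pb^2+(aq) + 2 F^-(aq)
For each mole of PbF2 that dissolves: [Pb^2+] = s, [F^-] = 2s.
Ksp = [Pb^2+][F^-]^2
Substituting: Ksp = s(2s)^2 = 4s^3
With s = 1.7 × 10^-3: Ksp = 2.0 × 10^-8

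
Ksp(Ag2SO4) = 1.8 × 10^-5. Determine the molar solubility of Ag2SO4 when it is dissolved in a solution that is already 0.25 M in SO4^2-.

4.2e-3 M

Ag2SO4(s) <=> 2 Ag^+(aq) + SO4^2-(aq)
Ksp = [Ag^+]^2[SO4^2-]
Let s be the molar solubility in this solution. [Ag^+] = 2s, [SO4^2-] = 0.25 + s ≈ 0.25 (since the SO4^2- already present dominates).
Ksp ≈ (2s)^2 × 0.25
s = 4.2 x 10^-3 M
Check: s = 4.2 × 10^-3 ≪ 0.25, so the approximation is valid.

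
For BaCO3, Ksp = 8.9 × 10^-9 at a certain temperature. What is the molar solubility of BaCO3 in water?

9.4 x 10^-5 M

BaCO3(s) ⇌ Ba^2+(aq) + CO3^2-(aq)
Ksp = [Ba^2+][CO3^2-]
If s mol/L of BaCO3 dissolves, [Ba^2+] = s and [CO3^2-] = s.
Ksp = (s)(s) = s^2
s = (8.9 × 10^-9)^(1/2) = 9.4 × 10^-5 M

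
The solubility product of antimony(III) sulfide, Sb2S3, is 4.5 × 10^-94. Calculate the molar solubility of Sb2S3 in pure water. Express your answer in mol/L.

s = 8.4e-20 M

Sb2S3(s) <=> 2 Sb^3+ + 3 S^2-
Ksp = [Sb^3+]^2[S^2-]^3
With molar solubility s: [Sb^3+] = 2s, [S^2-] = 3s.
Substituting: Ksp = (2s)^2(3s)^3 = 108s^5
s^5 = 4.5 × 10^-94 / 108, so s = 8.4 × 10^-20 M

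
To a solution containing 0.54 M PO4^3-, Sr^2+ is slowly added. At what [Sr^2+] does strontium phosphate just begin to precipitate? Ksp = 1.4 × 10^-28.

[Sr^2+] ≈ 7.8 × 10^-10 M

Sr3(PO4)2(s) <=> 3 Sr^2+ + 2 PO4^3-
Ksp = [Sr^2+]^3[PO4^3-]^2
Precipitation begins when Q = Ksp. With [PO4^3-] = 0.54 M:
1.4 × 10^-28 = (0.54)^2 × [Sr^2+]^3
[Sr^2+] = (1.4 × 10^-28 / 2.92 × 10^-1)^(1/3) = 7.8 x 10^-10 M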